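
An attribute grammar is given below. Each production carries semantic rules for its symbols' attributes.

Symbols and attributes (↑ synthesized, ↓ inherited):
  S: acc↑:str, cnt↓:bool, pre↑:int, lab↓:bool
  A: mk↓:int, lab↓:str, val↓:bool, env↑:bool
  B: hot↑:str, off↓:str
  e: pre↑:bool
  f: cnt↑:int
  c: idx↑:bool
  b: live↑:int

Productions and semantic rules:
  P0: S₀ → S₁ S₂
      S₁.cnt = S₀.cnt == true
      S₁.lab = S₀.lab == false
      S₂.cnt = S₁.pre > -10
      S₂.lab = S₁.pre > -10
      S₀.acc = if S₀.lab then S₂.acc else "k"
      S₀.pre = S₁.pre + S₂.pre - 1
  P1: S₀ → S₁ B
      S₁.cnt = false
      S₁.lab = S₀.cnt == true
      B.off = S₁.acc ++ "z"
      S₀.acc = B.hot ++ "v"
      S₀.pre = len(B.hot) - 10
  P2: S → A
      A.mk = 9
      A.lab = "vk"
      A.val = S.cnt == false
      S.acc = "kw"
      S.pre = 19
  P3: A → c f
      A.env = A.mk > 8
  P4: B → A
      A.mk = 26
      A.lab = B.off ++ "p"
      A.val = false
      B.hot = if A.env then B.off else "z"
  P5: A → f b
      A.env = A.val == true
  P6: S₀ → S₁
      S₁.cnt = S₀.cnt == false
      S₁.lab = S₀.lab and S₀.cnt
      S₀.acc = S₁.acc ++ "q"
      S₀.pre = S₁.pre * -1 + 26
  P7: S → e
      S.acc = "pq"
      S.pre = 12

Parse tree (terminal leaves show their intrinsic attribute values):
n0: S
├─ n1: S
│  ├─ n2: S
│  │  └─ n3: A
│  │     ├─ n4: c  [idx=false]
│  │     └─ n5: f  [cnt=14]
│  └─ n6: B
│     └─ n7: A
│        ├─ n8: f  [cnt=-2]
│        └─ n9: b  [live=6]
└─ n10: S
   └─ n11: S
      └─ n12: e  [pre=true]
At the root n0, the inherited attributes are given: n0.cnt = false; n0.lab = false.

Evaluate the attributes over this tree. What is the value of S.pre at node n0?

4

1. n0.cnt = false  [given at root]
2. n0.lab = false  [given at root]
3. n1.cnt = false  [S₀.cnt == true]
4. n1.lab = true  [S₀.lab == false]
5. n2.cnt = false  [false]
6. n2.lab = false  [S₀.cnt == true]
7. n3.mk = 9  [9]
8. n3.lab = "vk"  ["vk"]
9. n3.val = true  [S.cnt == false]
10. n4.idx = false  [terminal]
11. n5.cnt = 14  [terminal]
12. n3.env = true  [A.mk > 8]
13. n2.acc = "kw"  ["kw"]
14. n2.pre = 19  [19]
15. n6.off = "kwz"  [S₁.acc ++ "z"]
16. n7.mk = 26  [26]
17. n7.lab = "kwzp"  [B.off ++ "p"]
18. n7.val = false  [false]
19. n8.cnt = -2  [terminal]
20. n9.live = 6  [terminal]
21. n7.env = false  [A.val == true]
22. n6.hot = "z"  [if A.env then B.off else "z"]
23. n1.acc = "zv"  [B.hot ++ "v"]
24. n1.pre = -9  [len(B.hot) - 10]
25. n10.cnt = true  [S₁.pre > -10]
26. n10.lab = true  [S₁.pre > -10]
27. n11.cnt = false  [S₀.cnt == false]
28. n11.lab = true  [S₀.lab and S₀.cnt]
29. n12.pre = true  [terminal]
30. n11.acc = "pq"  ["pq"]
31. n11.pre = 12  [12]
32. n10.acc = "pqq"  [S₁.acc ++ "q"]
33. n10.pre = 14  [S₁.pre * -1 + 26]
34. n0.acc = "k"  [if S₀.lab then S₂.acc else "k"]
35. n0.pre = 4  [S₁.pre + S₂.pre - 1]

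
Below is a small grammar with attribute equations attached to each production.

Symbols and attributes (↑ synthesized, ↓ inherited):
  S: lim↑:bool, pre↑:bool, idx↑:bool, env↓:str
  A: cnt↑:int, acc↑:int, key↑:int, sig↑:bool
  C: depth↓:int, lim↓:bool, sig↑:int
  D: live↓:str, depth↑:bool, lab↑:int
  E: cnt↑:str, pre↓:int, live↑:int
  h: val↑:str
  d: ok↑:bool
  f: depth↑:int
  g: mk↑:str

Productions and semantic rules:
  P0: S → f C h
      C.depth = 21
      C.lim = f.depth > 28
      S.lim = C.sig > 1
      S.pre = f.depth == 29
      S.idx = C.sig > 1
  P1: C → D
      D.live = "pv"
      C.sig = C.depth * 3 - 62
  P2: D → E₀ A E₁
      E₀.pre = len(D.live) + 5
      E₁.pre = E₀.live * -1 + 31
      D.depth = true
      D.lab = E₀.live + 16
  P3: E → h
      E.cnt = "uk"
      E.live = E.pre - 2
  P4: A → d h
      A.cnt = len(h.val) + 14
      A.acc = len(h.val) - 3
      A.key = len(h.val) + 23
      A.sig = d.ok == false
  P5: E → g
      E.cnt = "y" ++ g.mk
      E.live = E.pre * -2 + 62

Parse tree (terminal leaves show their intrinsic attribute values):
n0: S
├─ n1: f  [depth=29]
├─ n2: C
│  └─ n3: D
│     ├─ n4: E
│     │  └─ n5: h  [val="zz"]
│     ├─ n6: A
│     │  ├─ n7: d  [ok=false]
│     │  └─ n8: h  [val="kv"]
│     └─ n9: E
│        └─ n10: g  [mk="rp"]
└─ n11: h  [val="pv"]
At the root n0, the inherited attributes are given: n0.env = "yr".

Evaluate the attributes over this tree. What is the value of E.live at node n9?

10

1. n0.env = "yr"  [given at root]
2. n1.depth = 29  [terminal]
3. n2.depth = 21  [21]
4. n2.lim = true  [f.depth > 28]
5. n3.live = "pv"  ["pv"]
6. n4.pre = 7  [len(D.live) + 5]
7. n5.val = "zz"  [terminal]
8. n4.cnt = "uk"  ["uk"]
9. n4.live = 5  [E.pre - 2]
10. n7.ok = false  [terminal]
11. n8.val = "kv"  [terminal]
12. n6.cnt = 16  [len(h.val) + 14]
13. n6.acc = -1  [len(h.val) - 3]
14. n6.key = 25  [len(h.val) + 23]
15. n6.sig = true  [d.ok == false]
16. n9.pre = 26  [E₀.live * -1 + 31]
17. n10.mk = "rp"  [terminal]
18. n9.cnt = "yrp"  ["y" ++ g.mk]
19. n9.live = 10  [E.pre * -2 + 62]
20. n3.depth = true  [true]
21. n3.lab = 21  [E₀.live + 16]
22. n2.sig = 1  [C.depth * 3 - 62]
23. n11.val = "pv"  [terminal]
24. n0.lim = false  [C.sig > 1]
25. n0.pre = true  [f.depth == 29]
26. n0.idx = false  [C.sig > 1]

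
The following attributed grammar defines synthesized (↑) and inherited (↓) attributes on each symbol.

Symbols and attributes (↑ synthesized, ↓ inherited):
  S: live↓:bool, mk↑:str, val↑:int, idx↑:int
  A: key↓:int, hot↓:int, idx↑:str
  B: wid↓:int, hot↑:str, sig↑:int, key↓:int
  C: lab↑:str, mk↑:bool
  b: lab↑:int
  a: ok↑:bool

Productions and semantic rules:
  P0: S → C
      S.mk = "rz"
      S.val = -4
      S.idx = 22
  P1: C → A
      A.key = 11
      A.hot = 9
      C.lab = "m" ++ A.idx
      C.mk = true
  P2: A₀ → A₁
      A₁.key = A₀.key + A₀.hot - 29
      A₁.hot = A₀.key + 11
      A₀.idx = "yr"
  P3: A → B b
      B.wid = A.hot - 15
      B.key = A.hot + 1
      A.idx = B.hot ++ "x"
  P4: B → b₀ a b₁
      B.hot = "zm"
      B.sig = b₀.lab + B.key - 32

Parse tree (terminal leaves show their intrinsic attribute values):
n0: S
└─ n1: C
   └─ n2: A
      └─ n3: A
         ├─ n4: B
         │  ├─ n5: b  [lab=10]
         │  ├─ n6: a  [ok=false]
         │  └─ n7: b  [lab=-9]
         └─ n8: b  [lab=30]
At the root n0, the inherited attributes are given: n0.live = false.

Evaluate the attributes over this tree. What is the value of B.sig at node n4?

1. n0.live = false  [given at root]
2. n2.key = 11  [11]
3. n2.hot = 9  [9]
4. n3.key = -9  [A₀.key + A₀.hot - 29]
5. n3.hot = 22  [A₀.key + 11]
6. n4.wid = 7  [A.hot - 15]
7. n4.key = 23  [A.hot + 1]
8. n5.lab = 10  [terminal]
9. n6.ok = false  [terminal]
10. n7.lab = -9  [terminal]
11. n4.hot = "zm"  ["zm"]
12. n4.sig = 1  [b₀.lab + B.key - 32]
13. n8.lab = 30  [terminal]
14. n3.idx = "zmx"  [B.hot ++ "x"]
15. n2.idx = "yr"  ["yr"]
16. n1.lab = "myr"  ["m" ++ A.idx]
17. n1.mk = true  [true]
18. n0.mk = "rz"  ["rz"]
19. n0.val = -4  [-4]
20. n0.idx = 22  [22]

1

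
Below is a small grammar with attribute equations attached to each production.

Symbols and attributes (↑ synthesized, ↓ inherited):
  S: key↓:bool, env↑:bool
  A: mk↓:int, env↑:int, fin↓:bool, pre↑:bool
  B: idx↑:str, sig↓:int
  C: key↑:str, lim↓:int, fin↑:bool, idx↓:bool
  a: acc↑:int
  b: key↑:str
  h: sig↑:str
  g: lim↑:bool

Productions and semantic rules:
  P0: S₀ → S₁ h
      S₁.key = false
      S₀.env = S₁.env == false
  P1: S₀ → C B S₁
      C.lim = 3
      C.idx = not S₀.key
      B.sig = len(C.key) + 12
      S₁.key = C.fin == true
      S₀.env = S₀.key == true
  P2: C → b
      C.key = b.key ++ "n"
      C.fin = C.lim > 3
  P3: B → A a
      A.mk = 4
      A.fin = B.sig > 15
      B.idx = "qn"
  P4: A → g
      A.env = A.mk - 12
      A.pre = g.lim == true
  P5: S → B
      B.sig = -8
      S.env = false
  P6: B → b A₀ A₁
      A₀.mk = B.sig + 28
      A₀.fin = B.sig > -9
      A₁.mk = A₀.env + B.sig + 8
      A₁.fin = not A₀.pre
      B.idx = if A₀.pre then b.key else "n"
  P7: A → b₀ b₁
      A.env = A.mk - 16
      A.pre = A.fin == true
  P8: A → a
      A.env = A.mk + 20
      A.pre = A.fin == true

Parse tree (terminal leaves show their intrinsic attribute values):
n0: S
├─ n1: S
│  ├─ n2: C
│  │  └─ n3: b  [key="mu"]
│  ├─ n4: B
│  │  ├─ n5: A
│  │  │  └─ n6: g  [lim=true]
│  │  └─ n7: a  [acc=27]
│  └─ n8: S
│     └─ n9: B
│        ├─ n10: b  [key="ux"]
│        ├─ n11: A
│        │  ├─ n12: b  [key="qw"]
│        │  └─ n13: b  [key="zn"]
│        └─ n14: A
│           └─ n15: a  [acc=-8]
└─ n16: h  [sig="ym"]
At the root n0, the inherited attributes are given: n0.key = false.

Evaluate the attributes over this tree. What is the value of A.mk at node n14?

1. n0.key = false  [given at root]
2. n1.key = false  [false]
3. n2.lim = 3  [3]
4. n2.idx = true  [not S₀.key]
5. n3.key = "mu"  [terminal]
6. n2.key = "mun"  [b.key ++ "n"]
7. n2.fin = false  [C.lim > 3]
8. n4.sig = 15  [len(C.key) + 12]
9. n5.mk = 4  [4]
10. n5.fin = false  [B.sig > 15]
11. n6.lim = true  [terminal]
12. n5.env = -8  [A.mk - 12]
13. n5.pre = true  [g.lim == true]
14. n7.acc = 27  [terminal]
15. n4.idx = "qn"  ["qn"]
16. n8.key = false  [C.fin == true]
17. n9.sig = -8  [-8]
18. n10.key = "ux"  [terminal]
19. n11.mk = 20  [B.sig + 28]
20. n11.fin = true  [B.sig > -9]
21. n12.key = "qw"  [terminal]
22. n13.key = "zn"  [terminal]
23. n11.env = 4  [A.mk - 16]
24. n11.pre = true  [A.fin == true]
25. n14.mk = 4  [A₀.env + B.sig + 8]
26. n14.fin = false  [not A₀.pre]
27. n15.acc = -8  [terminal]
28. n14.env = 24  [A.mk + 20]
29. n14.pre = false  [A.fin == true]
30. n9.idx = "ux"  [if A₀.pre then b.key else "n"]
31. n8.env = false  [false]
32. n1.env = false  [S₀.key == true]
33. n16.sig = "ym"  [terminal]
34. n0.env = true  [S₁.env == false]

4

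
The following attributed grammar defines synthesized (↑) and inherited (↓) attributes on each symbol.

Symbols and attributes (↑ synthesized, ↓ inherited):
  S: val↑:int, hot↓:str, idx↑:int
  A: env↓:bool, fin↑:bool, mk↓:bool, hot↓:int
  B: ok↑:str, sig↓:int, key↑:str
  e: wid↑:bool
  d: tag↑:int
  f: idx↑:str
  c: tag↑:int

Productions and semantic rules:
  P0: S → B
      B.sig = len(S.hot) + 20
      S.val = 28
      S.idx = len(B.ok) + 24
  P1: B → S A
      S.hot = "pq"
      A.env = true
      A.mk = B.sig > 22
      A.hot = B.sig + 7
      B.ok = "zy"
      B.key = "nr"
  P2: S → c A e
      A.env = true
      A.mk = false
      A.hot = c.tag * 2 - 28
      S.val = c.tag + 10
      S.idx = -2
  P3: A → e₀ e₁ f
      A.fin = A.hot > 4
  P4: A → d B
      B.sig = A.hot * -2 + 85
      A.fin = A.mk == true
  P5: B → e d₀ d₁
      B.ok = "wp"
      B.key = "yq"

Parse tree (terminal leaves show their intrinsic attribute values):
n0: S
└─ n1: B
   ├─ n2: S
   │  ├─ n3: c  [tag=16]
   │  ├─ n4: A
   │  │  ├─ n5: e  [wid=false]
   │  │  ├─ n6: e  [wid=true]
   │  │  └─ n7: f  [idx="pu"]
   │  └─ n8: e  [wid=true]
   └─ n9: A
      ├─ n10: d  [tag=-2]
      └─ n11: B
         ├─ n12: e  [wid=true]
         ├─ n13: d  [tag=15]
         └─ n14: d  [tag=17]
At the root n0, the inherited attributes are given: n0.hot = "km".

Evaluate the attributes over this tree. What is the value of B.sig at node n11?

1. n0.hot = "km"  [given at root]
2. n1.sig = 22  [len(S.hot) + 20]
3. n2.hot = "pq"  ["pq"]
4. n3.tag = 16  [terminal]
5. n4.env = true  [true]
6. n4.mk = false  [false]
7. n4.hot = 4  [c.tag * 2 - 28]
8. n5.wid = false  [terminal]
9. n6.wid = true  [terminal]
10. n7.idx = "pu"  [terminal]
11. n4.fin = false  [A.hot > 4]
12. n8.wid = true  [terminal]
13. n2.val = 26  [c.tag + 10]
14. n2.idx = -2  [-2]
15. n9.env = true  [true]
16. n9.mk = false  [B.sig > 22]
17. n9.hot = 29  [B.sig + 7]
18. n10.tag = -2  [terminal]
19. n11.sig = 27  [A.hot * -2 + 85]
20. n12.wid = true  [terminal]
21. n13.tag = 15  [terminal]
22. n14.tag = 17  [terminal]
23. n11.ok = "wp"  ["wp"]
24. n11.key = "yq"  ["yq"]
25. n9.fin = false  [A.mk == true]
26. n1.ok = "zy"  ["zy"]
27. n1.key = "nr"  ["nr"]
28. n0.val = 28  [28]
29. n0.idx = 26  [len(B.ok) + 24]

27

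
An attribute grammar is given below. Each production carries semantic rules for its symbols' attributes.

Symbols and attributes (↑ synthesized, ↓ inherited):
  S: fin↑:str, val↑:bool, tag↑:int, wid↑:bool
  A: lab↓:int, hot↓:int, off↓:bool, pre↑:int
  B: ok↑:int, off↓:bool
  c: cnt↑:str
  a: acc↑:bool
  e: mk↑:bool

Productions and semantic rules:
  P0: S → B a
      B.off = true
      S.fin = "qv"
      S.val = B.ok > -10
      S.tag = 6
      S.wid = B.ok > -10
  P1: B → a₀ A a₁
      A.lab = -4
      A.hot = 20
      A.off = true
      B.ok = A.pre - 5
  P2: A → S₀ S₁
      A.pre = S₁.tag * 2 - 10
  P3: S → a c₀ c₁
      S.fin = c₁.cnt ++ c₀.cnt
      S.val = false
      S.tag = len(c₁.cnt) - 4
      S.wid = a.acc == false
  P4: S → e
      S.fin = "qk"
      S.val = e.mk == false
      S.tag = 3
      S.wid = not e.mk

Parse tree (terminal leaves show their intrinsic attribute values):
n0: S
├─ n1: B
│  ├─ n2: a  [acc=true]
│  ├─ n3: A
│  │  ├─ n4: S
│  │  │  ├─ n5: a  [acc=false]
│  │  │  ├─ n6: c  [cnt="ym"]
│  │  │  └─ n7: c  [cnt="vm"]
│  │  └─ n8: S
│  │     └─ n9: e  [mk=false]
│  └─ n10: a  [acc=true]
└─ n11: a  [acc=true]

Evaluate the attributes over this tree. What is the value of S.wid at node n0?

1. n1.off = true  [true]
2. n2.acc = true  [terminal]
3. n3.lab = -4  [-4]
4. n3.hot = 20  [20]
5. n3.off = true  [true]
6. n5.acc = false  [terminal]
7. n6.cnt = "ym"  [terminal]
8. n7.cnt = "vm"  [terminal]
9. n4.fin = "vmym"  [c₁.cnt ++ c₀.cnt]
10. n4.val = false  [false]
11. n4.tag = -2  [len(c₁.cnt) - 4]
12. n4.wid = true  [a.acc == false]
13. n9.mk = false  [terminal]
14. n8.fin = "qk"  ["qk"]
15. n8.val = true  [e.mk == false]
16. n8.tag = 3  [3]
17. n8.wid = true  [not e.mk]
18. n3.pre = -4  [S₁.tag * 2 - 10]
19. n10.acc = true  [terminal]
20. n1.ok = -9  [A.pre - 5]
21. n11.acc = true  [terminal]
22. n0.fin = "qv"  ["qv"]
23. n0.val = true  [B.ok > -10]
24. n0.tag = 6  [6]
25. n0.wid = true  [B.ok > -10]

true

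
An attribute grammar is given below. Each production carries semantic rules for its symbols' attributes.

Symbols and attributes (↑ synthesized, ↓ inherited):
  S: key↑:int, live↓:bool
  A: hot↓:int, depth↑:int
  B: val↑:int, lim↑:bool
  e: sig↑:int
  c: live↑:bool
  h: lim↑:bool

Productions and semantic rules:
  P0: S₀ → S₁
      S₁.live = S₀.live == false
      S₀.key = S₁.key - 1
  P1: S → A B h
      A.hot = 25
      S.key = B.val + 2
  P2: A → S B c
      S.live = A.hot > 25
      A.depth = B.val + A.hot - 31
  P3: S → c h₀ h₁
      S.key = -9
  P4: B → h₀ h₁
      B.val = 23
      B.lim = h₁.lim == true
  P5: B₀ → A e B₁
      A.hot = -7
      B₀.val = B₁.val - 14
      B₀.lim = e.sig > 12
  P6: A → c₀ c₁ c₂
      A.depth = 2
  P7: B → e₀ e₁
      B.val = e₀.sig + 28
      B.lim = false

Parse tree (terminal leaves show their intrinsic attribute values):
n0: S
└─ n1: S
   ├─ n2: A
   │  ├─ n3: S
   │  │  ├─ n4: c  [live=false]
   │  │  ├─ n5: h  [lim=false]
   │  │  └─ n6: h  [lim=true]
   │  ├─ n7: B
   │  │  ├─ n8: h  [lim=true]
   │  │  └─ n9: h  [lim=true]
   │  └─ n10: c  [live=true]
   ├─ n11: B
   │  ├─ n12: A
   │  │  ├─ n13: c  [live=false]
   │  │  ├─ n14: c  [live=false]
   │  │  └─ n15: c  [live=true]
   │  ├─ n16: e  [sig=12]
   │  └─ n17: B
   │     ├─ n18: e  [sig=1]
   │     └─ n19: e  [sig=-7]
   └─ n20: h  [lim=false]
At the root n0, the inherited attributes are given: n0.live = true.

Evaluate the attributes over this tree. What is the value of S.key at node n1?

1. n0.live = true  [given at root]
2. n1.live = false  [S₀.live == false]
3. n2.hot = 25  [25]
4. n3.live = false  [A.hot > 25]
5. n4.live = false  [terminal]
6. n5.lim = false  [terminal]
7. n6.lim = true  [terminal]
8. n3.key = -9  [-9]
9. n8.lim = true  [terminal]
10. n9.lim = true  [terminal]
11. n7.val = 23  [23]
12. n7.lim = true  [h₁.lim == true]
13. n10.live = true  [terminal]
14. n2.depth = 17  [B.val + A.hot - 31]
15. n12.hot = -7  [-7]
16. n13.live = false  [terminal]
17. n14.live = false  [terminal]
18. n15.live = true  [terminal]
19. n12.depth = 2  [2]
20. n16.sig = 12  [terminal]
21. n18.sig = 1  [terminal]
22. n19.sig = -7  [terminal]
23. n17.val = 29  [e₀.sig + 28]
24. n17.lim = false  [false]
25. n11.val = 15  [B₁.val - 14]
26. n11.lim = false  [e.sig > 12]
27. n20.lim = false  [terminal]
28. n1.key = 17  [B.val + 2]
29. n0.key = 16  [S₁.key - 1]

17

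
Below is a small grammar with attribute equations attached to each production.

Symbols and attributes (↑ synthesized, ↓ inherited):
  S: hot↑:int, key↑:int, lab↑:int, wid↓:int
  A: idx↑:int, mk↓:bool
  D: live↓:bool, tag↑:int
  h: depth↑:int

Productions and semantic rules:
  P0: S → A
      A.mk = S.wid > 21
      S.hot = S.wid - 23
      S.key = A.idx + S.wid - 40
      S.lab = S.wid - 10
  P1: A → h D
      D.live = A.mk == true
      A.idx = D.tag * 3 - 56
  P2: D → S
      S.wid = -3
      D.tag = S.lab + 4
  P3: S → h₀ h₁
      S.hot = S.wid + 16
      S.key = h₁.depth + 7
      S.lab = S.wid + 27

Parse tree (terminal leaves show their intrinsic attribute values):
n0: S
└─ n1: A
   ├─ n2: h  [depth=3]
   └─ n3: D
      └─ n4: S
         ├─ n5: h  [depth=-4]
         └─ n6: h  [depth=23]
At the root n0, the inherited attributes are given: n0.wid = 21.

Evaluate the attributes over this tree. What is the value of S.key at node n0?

9

1. n0.wid = 21  [given at root]
2. n1.mk = false  [S.wid > 21]
3. n2.depth = 3  [terminal]
4. n3.live = false  [A.mk == true]
5. n4.wid = -3  [-3]
6. n5.depth = -4  [terminal]
7. n6.depth = 23  [terminal]
8. n4.hot = 13  [S.wid + 16]
9. n4.key = 30  [h₁.depth + 7]
10. n4.lab = 24  [S.wid + 27]
11. n3.tag = 28  [S.lab + 4]
12. n1.idx = 28  [D.tag * 3 - 56]
13. n0.hot = -2  [S.wid - 23]
14. n0.key = 9  [A.idx + S.wid - 40]
15. n0.lab = 11  [S.wid - 10]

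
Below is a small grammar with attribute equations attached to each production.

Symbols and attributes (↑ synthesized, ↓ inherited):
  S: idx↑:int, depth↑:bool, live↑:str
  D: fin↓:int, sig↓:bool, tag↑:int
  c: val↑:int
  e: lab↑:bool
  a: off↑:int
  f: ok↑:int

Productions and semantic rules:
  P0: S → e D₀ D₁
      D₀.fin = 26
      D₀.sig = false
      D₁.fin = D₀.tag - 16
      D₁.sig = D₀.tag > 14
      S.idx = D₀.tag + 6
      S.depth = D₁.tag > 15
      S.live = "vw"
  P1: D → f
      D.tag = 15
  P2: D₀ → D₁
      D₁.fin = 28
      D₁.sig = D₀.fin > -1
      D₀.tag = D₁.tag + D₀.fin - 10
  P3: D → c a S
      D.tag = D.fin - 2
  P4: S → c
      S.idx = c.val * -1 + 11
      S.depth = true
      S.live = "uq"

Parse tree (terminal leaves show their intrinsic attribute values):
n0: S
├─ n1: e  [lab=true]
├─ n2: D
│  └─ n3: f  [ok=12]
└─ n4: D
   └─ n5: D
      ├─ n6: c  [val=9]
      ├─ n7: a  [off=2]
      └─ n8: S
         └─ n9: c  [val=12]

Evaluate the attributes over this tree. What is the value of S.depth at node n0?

false

1. n1.lab = true  [terminal]
2. n2.fin = 26  [26]
3. n2.sig = false  [false]
4. n3.ok = 12  [terminal]
5. n2.tag = 15  [15]
6. n4.fin = -1  [D₀.tag - 16]
7. n4.sig = true  [D₀.tag > 14]
8. n5.fin = 28  [28]
9. n5.sig = false  [D₀.fin > -1]
10. n6.val = 9  [terminal]
11. n7.off = 2  [terminal]
12. n9.val = 12  [terminal]
13. n8.idx = -1  [c.val * -1 + 11]
14. n8.depth = true  [true]
15. n8.live = "uq"  ["uq"]
16. n5.tag = 26  [D.fin - 2]
17. n4.tag = 15  [D₁.tag + D₀.fin - 10]
18. n0.idx = 21  [D₀.tag + 6]
19. n0.depth = false  [D₁.tag > 15]
20. n0.live = "vw"  ["vw"]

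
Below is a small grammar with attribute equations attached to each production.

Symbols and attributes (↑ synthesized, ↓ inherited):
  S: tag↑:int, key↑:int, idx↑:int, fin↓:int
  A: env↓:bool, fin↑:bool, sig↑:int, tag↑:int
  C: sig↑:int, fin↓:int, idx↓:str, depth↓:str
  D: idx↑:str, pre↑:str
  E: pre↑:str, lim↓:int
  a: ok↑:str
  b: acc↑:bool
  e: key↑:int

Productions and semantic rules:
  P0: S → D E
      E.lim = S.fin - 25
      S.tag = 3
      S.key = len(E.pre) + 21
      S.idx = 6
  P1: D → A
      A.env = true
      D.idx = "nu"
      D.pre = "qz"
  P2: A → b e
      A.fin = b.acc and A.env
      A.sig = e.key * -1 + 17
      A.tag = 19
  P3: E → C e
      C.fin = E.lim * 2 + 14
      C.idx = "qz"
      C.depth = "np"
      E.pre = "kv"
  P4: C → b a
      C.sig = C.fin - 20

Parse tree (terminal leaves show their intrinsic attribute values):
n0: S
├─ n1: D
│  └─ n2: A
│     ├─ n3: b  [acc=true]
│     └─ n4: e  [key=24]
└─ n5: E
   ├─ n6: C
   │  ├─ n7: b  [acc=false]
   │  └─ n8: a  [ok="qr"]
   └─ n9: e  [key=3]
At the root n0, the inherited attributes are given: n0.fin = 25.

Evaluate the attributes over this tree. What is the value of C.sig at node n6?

1. n0.fin = 25  [given at root]
2. n2.env = true  [true]
3. n3.acc = true  [terminal]
4. n4.key = 24  [terminal]
5. n2.fin = true  [b.acc and A.env]
6. n2.sig = -7  [e.key * -1 + 17]
7. n2.tag = 19  [19]
8. n1.idx = "nu"  ["nu"]
9. n1.pre = "qz"  ["qz"]
10. n5.lim = 0  [S.fin - 25]
11. n6.fin = 14  [E.lim * 2 + 14]
12. n6.idx = "qz"  ["qz"]
13. n6.depth = "np"  ["np"]
14. n7.acc = false  [terminal]
15. n8.ok = "qr"  [terminal]
16. n6.sig = -6  [C.fin - 20]
17. n9.key = 3  [terminal]
18. n5.pre = "kv"  ["kv"]
19. n0.tag = 3  [3]
20. n0.key = 23  [len(E.pre) + 21]
21. n0.idx = 6  [6]

-6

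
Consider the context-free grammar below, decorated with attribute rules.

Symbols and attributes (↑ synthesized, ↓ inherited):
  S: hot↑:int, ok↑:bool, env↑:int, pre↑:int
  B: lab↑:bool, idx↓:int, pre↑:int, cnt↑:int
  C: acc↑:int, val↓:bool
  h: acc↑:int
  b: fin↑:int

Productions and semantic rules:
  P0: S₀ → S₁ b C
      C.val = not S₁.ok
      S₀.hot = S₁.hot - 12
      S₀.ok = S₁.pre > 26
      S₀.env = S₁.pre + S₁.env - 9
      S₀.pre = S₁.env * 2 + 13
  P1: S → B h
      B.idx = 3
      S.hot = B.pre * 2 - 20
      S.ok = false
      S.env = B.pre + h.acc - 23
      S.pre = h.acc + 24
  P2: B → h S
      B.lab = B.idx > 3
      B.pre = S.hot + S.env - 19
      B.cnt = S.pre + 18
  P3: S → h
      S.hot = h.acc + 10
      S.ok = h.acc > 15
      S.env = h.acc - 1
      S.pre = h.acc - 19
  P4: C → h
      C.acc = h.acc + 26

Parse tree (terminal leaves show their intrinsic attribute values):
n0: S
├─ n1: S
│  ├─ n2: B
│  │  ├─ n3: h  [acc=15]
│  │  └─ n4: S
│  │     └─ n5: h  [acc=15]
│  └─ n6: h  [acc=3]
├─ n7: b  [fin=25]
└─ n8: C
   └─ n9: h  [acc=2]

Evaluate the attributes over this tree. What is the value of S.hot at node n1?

20

1. n2.idx = 3  [3]
2. n3.acc = 15  [terminal]
3. n5.acc = 15  [terminal]
4. n4.hot = 25  [h.acc + 10]
5. n4.ok = false  [h.acc > 15]
6. n4.env = 14  [h.acc - 1]
7. n4.pre = -4  [h.acc - 19]
8. n2.lab = false  [B.idx > 3]
9. n2.pre = 20  [S.hot + S.env - 19]
10. n2.cnt = 14  [S.pre + 18]
11. n6.acc = 3  [terminal]
12. n1.hot = 20  [B.pre * 2 - 20]
13. n1.ok = false  [false]
14. n1.env = 0  [B.pre + h.acc - 23]
15. n1.pre = 27  [h.acc + 24]
16. n7.fin = 25  [terminal]
17. n8.val = true  [not S₁.ok]
18. n9.acc = 2  [terminal]
19. n8.acc = 28  [h.acc + 26]
20. n0.hot = 8  [S₁.hot - 12]
21. n0.ok = true  [S₁.pre > 26]
22. n0.env = 18  [S₁.pre + S₁.env - 9]
23. n0.pre = 13  [S₁.env * 2 + 13]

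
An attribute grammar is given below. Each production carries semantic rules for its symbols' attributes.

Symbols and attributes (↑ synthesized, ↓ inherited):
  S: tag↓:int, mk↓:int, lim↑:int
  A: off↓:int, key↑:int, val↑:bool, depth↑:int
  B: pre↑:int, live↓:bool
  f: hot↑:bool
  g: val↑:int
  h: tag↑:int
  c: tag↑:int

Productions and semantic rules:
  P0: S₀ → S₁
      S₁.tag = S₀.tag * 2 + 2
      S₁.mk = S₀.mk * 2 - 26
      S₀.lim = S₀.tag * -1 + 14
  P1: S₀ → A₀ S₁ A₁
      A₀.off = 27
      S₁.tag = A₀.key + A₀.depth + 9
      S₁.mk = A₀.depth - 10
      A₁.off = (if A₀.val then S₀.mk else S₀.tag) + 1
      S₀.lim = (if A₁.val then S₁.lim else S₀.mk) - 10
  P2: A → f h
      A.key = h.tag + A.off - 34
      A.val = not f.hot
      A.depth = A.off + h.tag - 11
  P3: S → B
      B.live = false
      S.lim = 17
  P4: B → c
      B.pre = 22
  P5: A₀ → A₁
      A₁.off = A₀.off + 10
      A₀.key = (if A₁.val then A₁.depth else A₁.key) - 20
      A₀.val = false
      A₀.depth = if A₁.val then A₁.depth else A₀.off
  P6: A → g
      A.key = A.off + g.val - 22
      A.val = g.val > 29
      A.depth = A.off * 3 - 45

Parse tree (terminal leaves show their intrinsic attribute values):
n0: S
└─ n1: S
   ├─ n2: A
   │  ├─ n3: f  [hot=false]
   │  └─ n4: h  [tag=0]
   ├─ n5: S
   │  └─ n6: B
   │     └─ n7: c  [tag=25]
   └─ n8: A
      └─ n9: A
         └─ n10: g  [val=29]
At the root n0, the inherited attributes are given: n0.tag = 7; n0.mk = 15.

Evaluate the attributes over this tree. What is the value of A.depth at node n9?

1. n0.tag = 7  [given at root]
2. n0.mk = 15  [given at root]
3. n1.tag = 16  [S₀.tag * 2 + 2]
4. n1.mk = 4  [S₀.mk * 2 - 26]
5. n2.off = 27  [27]
6. n3.hot = false  [terminal]
7. n4.tag = 0  [terminal]
8. n2.key = -7  [h.tag + A.off - 34]
9. n2.val = true  [not f.hot]
10. n2.depth = 16  [A.off + h.tag - 11]
11. n5.tag = 18  [A₀.key + A₀.depth + 9]
12. n5.mk = 6  [A₀.depth - 10]
13. n6.live = false  [false]
14. n7.tag = 25  [terminal]
15. n6.pre = 22  [22]
16. n5.lim = 17  [17]
17. n8.off = 5  [(if A₀.val then S₀.mk else S₀.tag) + 1]
18. n9.off = 15  [A₀.off + 10]
19. n10.val = 29  [terminal]
20. n9.key = 22  [A.off + g.val - 22]
21. n9.val = false  [g.val > 29]
22. n9.depth = 0  [A.off * 3 - 45]
23. n8.key = 2  [(if A₁.val then A₁.depth else A₁.key) - 20]
24. n8.val = false  [false]
25. n8.depth = 5  [if A₁.val then A₁.depth else A₀.off]
26. n1.lim = -6  [(if A₁.val then S₁.lim else S₀.mk) - 10]
27. n0.lim = 7  [S₀.tag * -1 + 14]

0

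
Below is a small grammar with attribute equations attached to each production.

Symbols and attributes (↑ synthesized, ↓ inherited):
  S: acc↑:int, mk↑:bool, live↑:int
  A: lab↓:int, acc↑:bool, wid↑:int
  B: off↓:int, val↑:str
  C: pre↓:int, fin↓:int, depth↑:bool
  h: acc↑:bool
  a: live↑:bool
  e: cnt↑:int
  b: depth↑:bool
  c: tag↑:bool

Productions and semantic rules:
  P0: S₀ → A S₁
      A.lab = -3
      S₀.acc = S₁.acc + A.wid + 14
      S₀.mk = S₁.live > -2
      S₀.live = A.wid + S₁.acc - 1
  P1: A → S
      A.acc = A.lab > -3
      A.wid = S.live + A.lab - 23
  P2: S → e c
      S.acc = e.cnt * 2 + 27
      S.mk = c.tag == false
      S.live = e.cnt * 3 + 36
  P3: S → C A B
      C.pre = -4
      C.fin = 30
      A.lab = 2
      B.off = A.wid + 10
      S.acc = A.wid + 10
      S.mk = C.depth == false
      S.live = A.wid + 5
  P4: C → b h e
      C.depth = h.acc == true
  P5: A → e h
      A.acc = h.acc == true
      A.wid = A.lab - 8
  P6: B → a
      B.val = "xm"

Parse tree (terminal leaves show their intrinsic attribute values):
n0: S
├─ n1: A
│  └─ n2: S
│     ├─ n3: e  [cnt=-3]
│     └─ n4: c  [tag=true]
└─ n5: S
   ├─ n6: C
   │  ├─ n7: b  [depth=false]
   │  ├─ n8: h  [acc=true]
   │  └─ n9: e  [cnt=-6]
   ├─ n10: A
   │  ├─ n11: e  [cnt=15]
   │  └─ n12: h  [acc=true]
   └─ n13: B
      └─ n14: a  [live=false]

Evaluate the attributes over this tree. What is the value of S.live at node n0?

4

1. n1.lab = -3  [-3]
2. n3.cnt = -3  [terminal]
3. n4.tag = true  [terminal]
4. n2.acc = 21  [e.cnt * 2 + 27]
5. n2.mk = false  [c.tag == false]
6. n2.live = 27  [e.cnt * 3 + 36]
7. n1.acc = false  [A.lab > -3]
8. n1.wid = 1  [S.live + A.lab - 23]
9. n6.pre = -4  [-4]
10. n6.fin = 30  [30]
11. n7.depth = false  [terminal]
12. n8.acc = true  [terminal]
13. n9.cnt = -6  [terminal]
14. n6.depth = true  [h.acc == true]
15. n10.lab = 2  [2]
16. n11.cnt = 15  [terminal]
17. n12.acc = true  [terminal]
18. n10.acc = true  [h.acc == true]
19. n10.wid = -6  [A.lab - 8]
20. n13.off = 4  [A.wid + 10]
21. n14.live = false  [terminal]
22. n13.val = "xm"  ["xm"]
23. n5.acc = 4  [A.wid + 10]
24. n5.mk = false  [C.depth == false]
25. n5.live = -1  [A.wid + 5]
26. n0.acc = 19  [S₁.acc + A.wid + 14]
27. n0.mk = true  [S₁.live > -2]
28. n0.live = 4  [A.wid + S₁.acc - 1]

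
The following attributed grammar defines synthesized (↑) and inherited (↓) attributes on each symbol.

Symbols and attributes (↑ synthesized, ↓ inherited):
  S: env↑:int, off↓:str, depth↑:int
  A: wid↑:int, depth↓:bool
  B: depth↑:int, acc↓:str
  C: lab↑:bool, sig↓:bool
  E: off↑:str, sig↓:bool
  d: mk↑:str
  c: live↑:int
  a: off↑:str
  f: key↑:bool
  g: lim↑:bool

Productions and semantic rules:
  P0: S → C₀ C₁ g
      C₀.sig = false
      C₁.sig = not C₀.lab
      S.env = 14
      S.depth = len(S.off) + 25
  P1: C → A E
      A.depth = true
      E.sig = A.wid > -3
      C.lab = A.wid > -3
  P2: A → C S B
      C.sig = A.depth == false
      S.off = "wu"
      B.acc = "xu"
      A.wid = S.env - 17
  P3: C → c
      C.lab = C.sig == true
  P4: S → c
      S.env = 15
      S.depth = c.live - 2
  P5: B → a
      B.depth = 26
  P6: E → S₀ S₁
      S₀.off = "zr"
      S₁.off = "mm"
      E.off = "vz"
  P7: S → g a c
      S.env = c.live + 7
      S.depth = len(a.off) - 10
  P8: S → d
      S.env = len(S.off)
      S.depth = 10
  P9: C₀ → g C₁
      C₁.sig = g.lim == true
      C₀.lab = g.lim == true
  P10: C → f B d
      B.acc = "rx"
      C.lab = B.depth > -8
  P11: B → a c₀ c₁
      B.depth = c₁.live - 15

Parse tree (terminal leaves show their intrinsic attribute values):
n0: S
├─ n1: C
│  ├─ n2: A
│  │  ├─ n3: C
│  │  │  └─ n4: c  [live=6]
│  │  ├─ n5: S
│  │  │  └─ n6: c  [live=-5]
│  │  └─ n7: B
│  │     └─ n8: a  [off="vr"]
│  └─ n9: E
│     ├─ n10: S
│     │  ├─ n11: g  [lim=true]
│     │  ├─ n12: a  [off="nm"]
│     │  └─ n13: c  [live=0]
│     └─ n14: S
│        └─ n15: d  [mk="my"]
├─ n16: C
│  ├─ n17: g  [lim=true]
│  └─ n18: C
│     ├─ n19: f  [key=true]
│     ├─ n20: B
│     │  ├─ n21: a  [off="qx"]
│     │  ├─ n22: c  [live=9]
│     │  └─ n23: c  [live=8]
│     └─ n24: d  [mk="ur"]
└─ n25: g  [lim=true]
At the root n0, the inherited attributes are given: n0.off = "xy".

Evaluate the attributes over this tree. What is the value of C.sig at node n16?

1. n0.off = "xy"  [given at root]
2. n1.sig = false  [false]
3. n2.depth = true  [true]
4. n3.sig = false  [A.depth == false]
5. n4.live = 6  [terminal]
6. n3.lab = false  [C.sig == true]
7. n5.off = "wu"  ["wu"]
8. n6.live = -5  [terminal]
9. n5.env = 15  [15]
10. n5.depth = -7  [c.live - 2]
11. n7.acc = "xu"  ["xu"]
12. n8.off = "vr"  [terminal]
13. n7.depth = 26  [26]
14. n2.wid = -2  [S.env - 17]
15. n9.sig = true  [A.wid > -3]
16. n10.off = "zr"  ["zr"]
17. n11.lim = true  [terminal]
18. n12.off = "nm"  [terminal]
19. n13.live = 0  [terminal]
20. n10.env = 7  [c.live + 7]
21. n10.depth = -8  [len(a.off) - 10]
22. n14.off = "mm"  ["mm"]
23. n15.mk = "my"  [terminal]
24. n14.env = 2  [len(S.off)]
25. n14.depth = 10  [10]
26. n9.off = "vz"  ["vz"]
27. n1.lab = true  [A.wid > -3]
28. n16.sig = false  [not C₀.lab]
29. n17.lim = true  [terminal]
30. n18.sig = true  [g.lim == true]
31. n19.key = true  [terminal]
32. n20.acc = "rx"  ["rx"]
33. n21.off = "qx"  [terminal]
34. n22.live = 9  [terminal]
35. n23.live = 8  [terminal]
36. n20.depth = -7  [c₁.live - 15]
37. n24.mk = "ur"  [terminal]
38. n18.lab = true  [B.depth > -8]
39. n16.lab = true  [g.lim == true]
40. n25.lim = true  [terminal]
41. n0.env = 14  [14]
42. n0.depth = 27  [len(S.off) + 25]

false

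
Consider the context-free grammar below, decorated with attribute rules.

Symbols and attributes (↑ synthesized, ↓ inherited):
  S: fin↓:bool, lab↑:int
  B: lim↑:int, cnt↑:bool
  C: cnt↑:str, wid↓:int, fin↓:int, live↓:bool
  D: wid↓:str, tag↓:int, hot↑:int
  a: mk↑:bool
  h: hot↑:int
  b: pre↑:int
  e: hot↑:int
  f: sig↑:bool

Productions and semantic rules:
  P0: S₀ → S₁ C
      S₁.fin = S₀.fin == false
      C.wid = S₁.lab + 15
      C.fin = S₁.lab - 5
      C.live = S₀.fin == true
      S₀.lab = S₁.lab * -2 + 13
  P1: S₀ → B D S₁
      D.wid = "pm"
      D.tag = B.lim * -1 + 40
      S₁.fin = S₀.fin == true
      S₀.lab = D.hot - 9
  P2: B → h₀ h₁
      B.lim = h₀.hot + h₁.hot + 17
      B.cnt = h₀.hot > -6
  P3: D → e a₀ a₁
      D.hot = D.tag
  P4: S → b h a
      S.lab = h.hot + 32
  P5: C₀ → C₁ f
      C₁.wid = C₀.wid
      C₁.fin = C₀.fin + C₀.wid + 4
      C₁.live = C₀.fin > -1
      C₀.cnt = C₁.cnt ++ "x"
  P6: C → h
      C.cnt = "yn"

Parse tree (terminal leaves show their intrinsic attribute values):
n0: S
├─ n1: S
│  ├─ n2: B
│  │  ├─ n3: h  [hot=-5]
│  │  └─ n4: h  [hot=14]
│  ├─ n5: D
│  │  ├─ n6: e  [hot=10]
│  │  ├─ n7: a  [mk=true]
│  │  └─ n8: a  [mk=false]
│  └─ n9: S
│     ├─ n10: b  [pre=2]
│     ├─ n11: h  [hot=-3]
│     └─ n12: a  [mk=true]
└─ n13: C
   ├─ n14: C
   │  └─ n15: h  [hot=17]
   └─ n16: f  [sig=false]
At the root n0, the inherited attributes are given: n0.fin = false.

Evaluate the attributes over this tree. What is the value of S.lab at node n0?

1. n0.fin = false  [given at root]
2. n1.fin = true  [S₀.fin == false]
3. n3.hot = -5  [terminal]
4. n4.hot = 14  [terminal]
5. n2.lim = 26  [h₀.hot + h₁.hot + 17]
6. n2.cnt = true  [h₀.hot > -6]
7. n5.wid = "pm"  ["pm"]
8. n5.tag = 14  [B.lim * -1 + 40]
9. n6.hot = 10  [terminal]
10. n7.mk = true  [terminal]
11. n8.mk = false  [terminal]
12. n5.hot = 14  [D.tag]
13. n9.fin = true  [S₀.fin == true]
14. n10.pre = 2  [terminal]
15. n11.hot = -3  [terminal]
16. n12.mk = true  [terminal]
17. n9.lab = 29  [h.hot + 32]
18. n1.lab = 5  [D.hot - 9]
19. n13.wid = 20  [S₁.lab + 15]
20. n13.fin = 0  [S₁.lab - 5]
21. n13.live = false  [S₀.fin == true]
22. n14.wid = 20  [C₀.wid]
23. n14.fin = 24  [C₀.fin + C₀.wid + 4]
24. n14.live = true  [C₀.fin > -1]
25. n15.hot = 17  [terminal]
26. n14.cnt = "yn"  ["yn"]
27. n16.sig = false  [terminal]
28. n13.cnt = "ynx"  [C₁.cnt ++ "x"]
29. n0.lab = 3  [S₁.lab * -2 + 13]

3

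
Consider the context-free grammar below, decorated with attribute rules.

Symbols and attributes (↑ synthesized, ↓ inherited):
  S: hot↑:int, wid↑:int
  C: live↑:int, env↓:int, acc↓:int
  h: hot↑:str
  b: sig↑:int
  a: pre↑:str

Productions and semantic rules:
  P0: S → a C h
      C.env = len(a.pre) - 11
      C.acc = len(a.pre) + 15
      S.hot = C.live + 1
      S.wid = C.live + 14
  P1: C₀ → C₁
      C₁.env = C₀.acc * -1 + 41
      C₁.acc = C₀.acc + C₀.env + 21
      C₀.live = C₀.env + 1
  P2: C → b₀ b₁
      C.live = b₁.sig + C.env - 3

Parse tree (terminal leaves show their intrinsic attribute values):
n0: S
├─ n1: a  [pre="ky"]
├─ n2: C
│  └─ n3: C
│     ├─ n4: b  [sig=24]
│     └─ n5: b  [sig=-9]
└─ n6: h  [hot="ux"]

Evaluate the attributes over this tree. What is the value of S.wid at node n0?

6

1. n1.pre = "ky"  [terminal]
2. n2.env = -9  [len(a.pre) - 11]
3. n2.acc = 17  [len(a.pre) + 15]
4. n3.env = 24  [C₀.acc * -1 + 41]
5. n3.acc = 29  [C₀.acc + C₀.env + 21]
6. n4.sig = 24  [terminal]
7. n5.sig = -9  [terminal]
8. n3.live = 12  [b₁.sig + C.env - 3]
9. n2.live = -8  [C₀.env + 1]
10. n6.hot = "ux"  [terminal]
11. n0.hot = -7  [C.live + 1]
12. n0.wid = 6  [C.live + 14]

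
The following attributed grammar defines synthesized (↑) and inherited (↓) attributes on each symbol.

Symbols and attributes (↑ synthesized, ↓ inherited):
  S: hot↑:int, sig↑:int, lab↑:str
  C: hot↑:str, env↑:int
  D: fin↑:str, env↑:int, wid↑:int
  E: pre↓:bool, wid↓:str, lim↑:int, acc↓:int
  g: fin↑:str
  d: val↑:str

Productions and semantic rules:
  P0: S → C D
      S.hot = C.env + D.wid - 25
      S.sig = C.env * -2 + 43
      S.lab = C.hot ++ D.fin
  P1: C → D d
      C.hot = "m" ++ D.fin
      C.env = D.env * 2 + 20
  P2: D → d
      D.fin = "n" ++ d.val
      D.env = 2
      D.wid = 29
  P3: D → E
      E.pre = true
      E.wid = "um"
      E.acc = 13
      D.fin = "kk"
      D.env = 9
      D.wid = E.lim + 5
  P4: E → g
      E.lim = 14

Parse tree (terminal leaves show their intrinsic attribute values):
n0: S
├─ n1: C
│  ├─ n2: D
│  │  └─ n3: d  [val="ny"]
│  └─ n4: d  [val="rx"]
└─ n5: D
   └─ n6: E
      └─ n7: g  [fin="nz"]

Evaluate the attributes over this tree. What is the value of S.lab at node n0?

"mnnykk"

1. n3.val = "ny"  [terminal]
2. n2.fin = "nny"  ["n" ++ d.val]
3. n2.env = 2  [2]
4. n2.wid = 29  [29]
5. n4.val = "rx"  [terminal]
6. n1.hot = "mnny"  ["m" ++ D.fin]
7. n1.env = 24  [D.env * 2 + 20]
8. n6.pre = true  [true]
9. n6.wid = "um"  ["um"]
10. n6.acc = 13  [13]
11. n7.fin = "nz"  [terminal]
12. n6.lim = 14  [14]
13. n5.fin = "kk"  ["kk"]
14. n5.env = 9  [9]
15. n5.wid = 19  [E.lim + 5]
16. n0.hot = 18  [C.env + D.wid - 25]
17. n0.sig = -5  [C.env * -2 + 43]
18. n0.lab = "mnnykk"  [C.hot ++ D.fin]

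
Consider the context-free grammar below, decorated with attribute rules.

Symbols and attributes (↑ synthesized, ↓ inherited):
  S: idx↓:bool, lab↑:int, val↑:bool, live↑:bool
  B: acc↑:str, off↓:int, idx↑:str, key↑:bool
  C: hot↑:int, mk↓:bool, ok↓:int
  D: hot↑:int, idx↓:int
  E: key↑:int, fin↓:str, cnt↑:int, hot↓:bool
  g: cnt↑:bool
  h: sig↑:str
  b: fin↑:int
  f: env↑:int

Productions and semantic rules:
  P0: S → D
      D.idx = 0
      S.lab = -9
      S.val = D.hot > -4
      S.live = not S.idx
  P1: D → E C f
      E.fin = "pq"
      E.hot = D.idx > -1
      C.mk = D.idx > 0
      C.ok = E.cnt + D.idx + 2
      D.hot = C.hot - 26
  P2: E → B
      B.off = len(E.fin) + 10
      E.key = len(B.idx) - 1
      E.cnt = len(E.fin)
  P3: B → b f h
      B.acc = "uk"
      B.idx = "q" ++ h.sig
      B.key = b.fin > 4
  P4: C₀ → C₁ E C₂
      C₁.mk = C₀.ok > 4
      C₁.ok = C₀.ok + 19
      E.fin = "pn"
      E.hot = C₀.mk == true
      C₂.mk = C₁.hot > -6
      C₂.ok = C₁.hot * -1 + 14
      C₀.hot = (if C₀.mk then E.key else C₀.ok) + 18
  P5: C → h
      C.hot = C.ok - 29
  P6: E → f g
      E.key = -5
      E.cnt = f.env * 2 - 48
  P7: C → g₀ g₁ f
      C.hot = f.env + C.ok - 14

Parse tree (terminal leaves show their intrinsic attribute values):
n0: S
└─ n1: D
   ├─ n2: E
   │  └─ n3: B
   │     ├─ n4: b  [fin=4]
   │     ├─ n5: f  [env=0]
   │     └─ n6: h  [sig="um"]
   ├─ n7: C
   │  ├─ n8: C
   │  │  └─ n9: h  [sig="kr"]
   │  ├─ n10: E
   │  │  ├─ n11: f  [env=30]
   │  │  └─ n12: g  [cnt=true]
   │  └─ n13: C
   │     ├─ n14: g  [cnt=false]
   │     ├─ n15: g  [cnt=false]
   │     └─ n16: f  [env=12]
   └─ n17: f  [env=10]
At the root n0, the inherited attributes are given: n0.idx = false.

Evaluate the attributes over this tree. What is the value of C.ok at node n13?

20

1. n0.idx = false  [given at root]
2. n1.idx = 0  [0]
3. n2.fin = "pq"  ["pq"]
4. n2.hot = true  [D.idx > -1]
5. n3.off = 12  [len(E.fin) + 10]
6. n4.fin = 4  [terminal]
7. n5.env = 0  [terminal]
8. n6.sig = "um"  [terminal]
9. n3.acc = "uk"  ["uk"]
10. n3.idx = "qum"  ["q" ++ h.sig]
11. n3.key = false  [b.fin > 4]
12. n2.key = 2  [len(B.idx) - 1]
13. n2.cnt = 2  [len(E.fin)]
14. n7.mk = false  [D.idx > 0]
15. n7.ok = 4  [E.cnt + D.idx + 2]
16. n8.mk = false  [C₀.ok > 4]
17. n8.ok = 23  [C₀.ok + 19]
18. n9.sig = "kr"  [terminal]
19. n8.hot = -6  [C.ok - 29]
20. n10.fin = "pn"  ["pn"]
21. n10.hot = false  [C₀.mk == true]
22. n11.env = 30  [terminal]
23. n12.cnt = true  [terminal]
24. n10.key = -5  [-5]
25. n10.cnt = 12  [f.env * 2 - 48]
26. n13.mk = false  [C₁.hot > -6]
27. n13.ok = 20  [C₁.hot * -1 + 14]
28. n14.cnt = false  [terminal]
29. n15.cnt = false  [terminal]
30. n16.env = 12  [terminal]
31. n13.hot = 18  [f.env + C.ok - 14]
32. n7.hot = 22  [(if C₀.mk then E.key else C₀.ok) + 18]
33. n17.env = 10  [terminal]
34. n1.hot = -4  [C.hot - 26]
35. n0.lab = -9  [-9]
36. n0.val = false  [D.hot > -4]
37. n0.live = true  [not S.idx]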